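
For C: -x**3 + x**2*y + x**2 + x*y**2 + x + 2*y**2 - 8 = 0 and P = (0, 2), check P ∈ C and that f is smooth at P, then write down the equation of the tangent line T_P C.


Tangent line at P: 5*x + 8*y - 16 = 0.

Step 1: f(0, 2) = 0, so P lies on C.
Step 2: partial derivatives
  f_x(x, y) = -3*x**2 + 2*x*y + 2*x + y**2 + 1, f_y(x, y) = x**2 + 2*x*y + 4*y.
  f_x(P) = 5, f_y(P) = 8 (gradient nonzero, so P is smooth).
Step 3: tangent line at P: 5·(x − 0) + 8·(y − 2) = 0.
Expanding: 5*x + 8*y - 16 = 0.


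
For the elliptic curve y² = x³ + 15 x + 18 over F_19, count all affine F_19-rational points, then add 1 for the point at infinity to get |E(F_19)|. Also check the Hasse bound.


Affine points = {(4, 3), (4, 16), (5, 3), (5, 16), (6, 1), (6, 18), (8, 2), (8, 17), (10, 3), (10, 16), (12, 8), (12, 11), (13, 4), (13, 15)}; affine count = 14; |E(F_19)| = 15.

Discriminant check: Δ ∝ 4a³ + 27b² = 4·15³ + 27·18² = 4·3375 + 27·324 ≡ 18 (mod 19). Nonzero ⇒ E is nonsingular.
For each x ∈ F_19, compute rhs = x³ + 15·x + 18 mod 19, then count y ∈ F_19 with y² ≡ rhs.
  x = 0: rhs = 18, matching y values: none (0 points).
  x = 1: rhs = 15, matching y values: none (0 points).
  x = 2: rhs = 18, matching y values: none (0 points).
  x = 3: rhs = 14, matching y values: none (0 points).
  x = 4: rhs = 9, matching y values: 3, 16 (2 points).
  x = 5: rhs = 9, matching y values: 3, 16 (2 points).
  x = 6: rhs = 1, matching y values: 1, 18 (2 points).
  x = 7: rhs = 10, matching y values: none (0 points).
  x = 8: rhs = 4, matching y values: 2, 17 (2 points).
  x = 9: rhs = 8, matching y values: none (0 points).
  x = 10: rhs = 9, matching y values: 3, 16 (2 points).
  x = 11: rhs = 13, matching y values: none (0 points).
  x = 12: rhs = 7, matching y values: 8, 11 (2 points).
  x = 13: rhs = 16, matching y values: 4, 15 (2 points).
  x = 14: rhs = 8, matching y values: none (0 points).
  x = 15: rhs = 8, matching y values: none (0 points).
  x = 16: rhs = 3, matching y values: none (0 points).
  x = 17: rhs = 18, matching y values: none (0 points).
  x = 18: rhs = 2, matching y values: none (0 points).
Total affine count: 14.
Full point count |E(F_19)| = 14 + 1 = 15.
Hasse bound: |15 − (19+1)| = |-5| = 5 ≤ 2√19 ≈ 8.7178 ✓.


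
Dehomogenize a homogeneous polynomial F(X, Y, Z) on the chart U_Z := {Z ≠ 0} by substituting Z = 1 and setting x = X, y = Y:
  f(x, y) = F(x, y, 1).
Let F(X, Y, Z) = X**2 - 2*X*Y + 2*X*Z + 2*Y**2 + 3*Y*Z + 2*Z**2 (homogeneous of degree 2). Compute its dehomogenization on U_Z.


f(x, y) = x**2 - 2*x*y + 2*x + 2*y**2 + 3*y + 2

On U_Z we set Z = 1. Each monomial c·X^i·Y^j·Z^k in F becomes c·x^i·y^j·1^k = c·x^i·y^j.
Substituting Z = 1: F(X, Y, 1) = x**2 - 2*x*y + 2*x + 2*y**2 + 3*y + 2.
Note: deg(f) ≤ deg(F) = 2; strict inequality happens when F is divisible by Z (lost terms).


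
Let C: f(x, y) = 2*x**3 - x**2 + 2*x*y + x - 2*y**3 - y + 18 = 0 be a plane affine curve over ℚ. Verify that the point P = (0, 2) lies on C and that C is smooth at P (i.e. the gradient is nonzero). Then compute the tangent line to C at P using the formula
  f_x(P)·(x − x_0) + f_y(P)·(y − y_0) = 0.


Tangent line at P: 5*x - 25*y + 50 = 0.

Step 1: f(0, 2) = 0, so P lies on C.
Step 2: partial derivatives
  f_x(x, y) = 6*x**2 - 2*x + 2*y + 1, f_y(x, y) = 2*x - 6*y**2 - 1.
  f_x(P) = 5, f_y(P) = -25 (gradient nonzero, so P is smooth).
Step 3: tangent line at P: 5·(x − 0) + -25·(y − 2) = 0.
Expanding: 5*x - 25*y + 50 = 0.


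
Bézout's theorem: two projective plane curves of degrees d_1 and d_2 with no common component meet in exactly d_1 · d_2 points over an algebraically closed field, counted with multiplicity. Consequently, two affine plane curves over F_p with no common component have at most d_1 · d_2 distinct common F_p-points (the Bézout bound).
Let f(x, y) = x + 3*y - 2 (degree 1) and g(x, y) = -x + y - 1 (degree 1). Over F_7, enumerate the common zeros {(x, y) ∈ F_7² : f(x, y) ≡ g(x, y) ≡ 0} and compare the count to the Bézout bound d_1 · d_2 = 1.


Common zeros: {(5, 6)}; count = 1; Bézout bound = 1.

deg(f) = 1, deg(g) = 1, so Bézout bound = 1.
Scan x ∈ F_7. For each x, list the y ∈ F_7 with f(x, y) ≡ 0 and those with g(x, y) ≡ 0 (mod 7); the common zeros in that column are the intersection.
  x = 0: f ≡ 0 at y ∈ {3}; g ≡ 0 at y ∈ {1}; common: ∅.
  x = 1: f ≡ 0 at y ∈ {5}; g ≡ 0 at y ∈ {2}; common: ∅.
  x = 2: f ≡ 0 at y ∈ {0}; g ≡ 0 at y ∈ {3}; common: ∅.
  x = 3: f ≡ 0 at y ∈ {2}; g ≡ 0 at y ∈ {4}; common: ∅.
  x = 4: f ≡ 0 at y ∈ {4}; g ≡ 0 at y ∈ {5}; common: ∅.
  x = 5: f ≡ 0 at y ∈ {6}; g ≡ 0 at y ∈ {6}; common: {6}.
  x = 6: f ≡ 0 at y ∈ {1}; g ≡ 0 at y ∈ {0}; common: ∅.
Collecting: common zeros = {(5, 6)}, so the count is 1.
Comparison with the Bézout bound: 1 ≤ 1 = deg(f)·deg(g), as expected for curves with no common component (the bound is attained).


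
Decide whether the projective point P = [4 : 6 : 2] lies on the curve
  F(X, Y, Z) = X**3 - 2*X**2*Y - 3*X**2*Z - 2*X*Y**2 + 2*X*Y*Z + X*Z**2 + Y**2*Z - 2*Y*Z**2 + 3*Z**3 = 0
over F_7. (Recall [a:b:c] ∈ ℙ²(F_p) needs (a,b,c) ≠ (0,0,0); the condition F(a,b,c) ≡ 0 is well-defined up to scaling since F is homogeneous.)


F(4,6,2) ≡ 5 (mod 7); P is NOT on the curve.

Evaluate F(4, 6, 2) term-by-term (mod 7).
  X**3 ↦ 1·64·1·1 = 64
  -2*X**2*Y ↦ -2·16·6·1 = -192
  -3*X**2*Z ↦ -3·16·1·2 = -96
  -2*X*Y**2 ↦ -2·4·36·1 = -288
  2*X*Y*Z ↦ 2·4·6·2 = 96
  X*Z**2 ↦ 1·4·1·4 = 16
  Y**2*Z ↦ 1·1·36·2 = 72
  -2*Y*Z**2 ↦ -2·1·6·4 = -48
  3*Z**3 ↦ 3·1·1·8 = 24
Sum: F(4, 6, 2) = (64) + (-192) + (-96) + (-288) + (96) + (16) + (72) + (-48) + (24) = -352.
Reducing mod 7: -352 ≡ 5 (mod 7).
Since F(a, b, c) ≡ 5 ≠ 0 (mod 7), P does NOT lie on the curve.


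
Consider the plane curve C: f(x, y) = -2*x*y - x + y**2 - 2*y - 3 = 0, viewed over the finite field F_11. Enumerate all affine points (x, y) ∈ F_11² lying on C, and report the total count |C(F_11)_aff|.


Affine F_11-points: {(0, 3), (0, 10), (2, 8), (2, 9), (3, 4), (5, 6), (6, 1), (6, 2), (8, 0), (8, 7)}; count = 10.

For each of the 121 pairs (x, y) ∈ F_11², evaluate f(x, y) mod 11. Record the zeros.
  x = 0: [0↦8, 1↦7, 2↦8, 3↦0, 4↦5, 5↦1, 6↦10, 7↦10, 8↦1, 9↦5, 10↦0]  zeros at y ∈ {3, 10}
  x = 1: [0↦7, 1↦4, 2↦3, 3↦4, 4↦7, 5↦1, 6↦8, 7↦6, 8↦6, 9↦8, 10↦1]  zeros at y ∈ ∅
  x = 2: [0↦6, 1↦1, 2↦9, 3↦8, 4↦9, 5↦1, 6↦6, 7↦2, 8↦0, 9↦0, 10↦2]  zeros at y ∈ {8, 9}
  x = 3: [0↦5, 1↦9, 2↦4, 3↦1, 4↦0, 5↦1, 6↦4, 7↦9, 8↦5, 9↦3, 10↦3]  zeros at y ∈ {4}
  x = 4: [0↦4, 1↦6, 2↦10, 3↦5, 4↦2, 5↦1, 6↦2, 7↦5, 8↦10, 9↦6, 10↦4]  zeros at y ∈ ∅
  x = 5: [0↦3, 1↦3, 2↦5, 3↦9, 4↦4, 5↦1, 6↦0, 7↦1, 8↦4, 9↦9, 10↦5]  zeros at y ∈ {6}
  x = 6: [0↦2, 1↦0, 2↦0, 3↦2, 4↦6, 5↦1, 6↦9, 7↦8, 8↦9, 9↦1, 10↦6]  zeros at y ∈ {1, 2}
  x = 7: [0↦1, 1↦8, 2↦6, 3↦6, 4↦8, 5↦1, 6↦7, 7↦4, 8↦3, 9↦4, 10↦7]  zeros at y ∈ ∅
  x = 8: [0↦0, 1↦5, 2↦1, 3↦10, 4↦10, 5↦1, 6↦5, 7↦0, 8↦8, 9↦7, 10↦8]  zeros at y ∈ {0, 7}
  x = 9: [0↦10, 1↦2, 2↦7, 3↦3, 4↦1, 5↦1, 6↦3, 7↦7, 8↦2, 9↦10, 10↦9]  zeros at y ∈ ∅
  x = 10: [0↦9, 1↦10, 2↦2, 3↦7, 4↦3, 5↦1, 6↦1, 7↦3, 8↦7, 9↦2, 10↦10]  zeros at y ∈ ∅
Collecting zeros: affine points = {(0, 3), (0, 10), (2, 8), (2, 9), (3, 4), (5, 6), (6, 1), (6, 2), (8, 0), (8, 7)}.
Total count |C(F_11)_aff| = 10.


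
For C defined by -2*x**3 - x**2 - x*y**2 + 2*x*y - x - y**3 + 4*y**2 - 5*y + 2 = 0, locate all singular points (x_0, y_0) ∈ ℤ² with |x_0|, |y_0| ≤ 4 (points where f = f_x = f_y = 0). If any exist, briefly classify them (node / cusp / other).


Singular points: {(0, 1)}; classification: node.

Compute partial derivatives:
  f_x = -6*x**2 - 2*x - y**2 + 2*y - 1.
  f_y = -2*x*y + 2*x - 3*y**2 + 8*y - 5.
Scan x_0 ∈ {−4, ..., 4}. For each x_0, f_y(x_0, y) is a polynomial in y; find its integer roots y ∈ {−4, ..., 4}, then test f_x and f at those candidates.
  x = -4: f_y(-4, y) = -3*y**2 + 16*y - 13; vanishes at y ∈ {1}. (-4, 1): f_x = -88 ≠ 0.
  x = -3: f_y(-3, y) = -3*y**2 + 14*y - 11; vanishes at y ∈ {1}. (-3, 1): f_x = -48 ≠ 0.
  x = -2: f_y(-2, y) = -3*y**2 + 12*y - 9; vanishes at y ∈ {1, 3}. (-2, 1): f_x = -20 ≠ 0; (-2, 3): f_x = -24 ≠ 0.
  x = -1: f_y(-1, y) = -3*y**2 + 10*y - 7; vanishes at y ∈ {1}. (-1, 1): f_x = -4 ≠ 0.
  x = 0: f_y(0, y) = -3*y**2 + 8*y - 5; vanishes at y ∈ {1}. (0, 1): f_x = 0, f = 0 — SINGULAR.
  x = 1: f_y(1, y) = -3*y**2 + 6*y - 3; vanishes at y ∈ {1}. (1, 1): f_x = -8 ≠ 0.
  x = 2: f_y(2, y) = -3*y**2 + 4*y - 1; vanishes at y ∈ {1}. (2, 1): f_x = -28 ≠ 0.
  x = 3: f_y(3, y) = -3*y**2 + 2*y + 1; vanishes at y ∈ {1}. (3, 1): f_x = -60 ≠ 0.
  x = 4: f_y(4, y) = 3 - 3*y**2; vanishes at y ∈ {-1, 1}. (4, -1): f_x = -108 ≠ 0; (4, 1): f_x = -104 ≠ 0.
Only singular point on the grid: (0, 1).
Classify: substitute x = 0 + u, y = 1 + v and expand: f = -2*u**3 - u**2 - u*v**2 - v**3 + v**2.
No constant or linear terms (consistent with a singular point). Quadratic part: -u**2 + v**2. Cubic part: -2*u**3 - u*v**2 - v**3.
The quadratic part v**2 - u**2 = (v − u)(v + u) splits into two distinct linear factors, so there are two distinct tangent lines y − 1 = ±(x − 0) — this is a node (ordinary double point).
Classification: node.


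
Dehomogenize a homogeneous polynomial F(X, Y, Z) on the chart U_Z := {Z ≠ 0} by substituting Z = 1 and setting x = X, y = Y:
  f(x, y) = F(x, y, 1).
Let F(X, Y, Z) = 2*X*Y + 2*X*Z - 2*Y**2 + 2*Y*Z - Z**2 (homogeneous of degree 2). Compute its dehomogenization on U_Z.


f(x, y) = 2*x*y + 2*x - 2*y**2 + 2*y - 1

On U_Z we set Z = 1. Each monomial c·X^i·Y^j·Z^k in F becomes c·x^i·y^j·1^k = c·x^i·y^j.
Substituting Z = 1: F(X, Y, 1) = 2*x*y + 2*x - 2*y**2 + 2*y - 1.
Note: deg(f) ≤ deg(F) = 2; strict inequality happens when F is divisible by Z (lost terms).


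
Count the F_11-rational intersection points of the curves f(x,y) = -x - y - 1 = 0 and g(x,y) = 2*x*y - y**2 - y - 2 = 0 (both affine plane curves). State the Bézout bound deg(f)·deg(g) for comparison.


Common zeros: ∅; count = 0; Bézout bound = 2.

deg(f) = 1, deg(g) = 2, so Bézout bound = 2.
Scan x ∈ F_11. For each x, list the y ∈ F_11 with f(x, y) ≡ 0 and those with g(x, y) ≡ 0 (mod 11); the common zeros in that column are the intersection.
  x = 0: f ≡ 0 at y ∈ {10}; g ≡ 0 at y ∈ {4, 6}; common: ∅.
  x = 1: f ≡ 0 at y ∈ {9}; g ≡ 0 at y ∈ {5, 7}; common: ∅.
  x = 2: f ≡ 0 at y ∈ {8}; g ≡ 0 at y ∈ {1, 2}; common: ∅.
  x = 3: f ≡ 0 at y ∈ {7}; g ≡ 0 at y ∈ ∅; common: ∅.
  x = 4: f ≡ 0 at y ∈ {6}; g ≡ 0 at y ∈ ∅; common: ∅.
  x = 5: f ≡ 0 at y ∈ {5}; g ≡ 0 at y ∈ ∅; common: ∅.
  x = 6: f ≡ 0 at y ∈ {4}; g ≡ 0 at y ∈ {3, 8}; common: ∅.
  x = 7: f ≡ 0 at y ∈ {3}; g ≡ 0 at y ∈ ∅; common: ∅.
  x = 8: f ≡ 0 at y ∈ {2}; g ≡ 0 at y ∈ ∅; common: ∅.
  x = 9: f ≡ 0 at y ∈ {1}; g ≡ 0 at y ∈ ∅; common: ∅.
  x = 10: f ≡ 0 at y ∈ {0}; g ≡ 0 at y ∈ {9, 10}; common: ∅.
Collecting: common zeros = ∅, so the count is 0.
Comparison with the Bézout bound: 0 ≤ 2 = deg(f)·deg(g), as expected for curves with no common component (the affine F_11-count falls short of the bound because intersections may lie at infinity, over extension fields, or carry multiplicity).


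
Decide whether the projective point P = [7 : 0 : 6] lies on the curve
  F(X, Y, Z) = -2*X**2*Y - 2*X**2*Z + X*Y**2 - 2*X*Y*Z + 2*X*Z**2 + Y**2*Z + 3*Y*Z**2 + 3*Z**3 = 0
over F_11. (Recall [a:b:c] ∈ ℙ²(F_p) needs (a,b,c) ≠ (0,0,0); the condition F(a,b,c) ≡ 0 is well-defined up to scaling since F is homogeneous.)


F(7,0,6) ≡ 3 (mod 11); P is NOT on the curve.

Evaluate F(7, 0, 6) term-by-term (mod 11).
  -2*X**2*Y ↦ -2·49·0·1 = 0
  -2*X**2*Z ↦ -2·49·1·6 = -588
  X*Y**2 ↦ 1·7·0·1 = 0
  -2*X*Y*Z ↦ -2·7·0·6 = 0
  2*X*Z**2 ↦ 2·7·1·36 = 504
  Y**2*Z ↦ 1·1·0·6 = 0
  3*Y*Z**2 ↦ 3·1·0·36 = 0
  3*Z**3 ↦ 3·1·1·216 = 648
Sum: F(7, 0, 6) = (0) + (-588) + (0) + (0) + (504) + (0) + (0) + (648) = 564.
Reducing mod 11: 564 ≡ 3 (mod 11).
Since F(a, b, c) ≡ 3 ≠ 0 (mod 11), P does NOT lie on the curve.


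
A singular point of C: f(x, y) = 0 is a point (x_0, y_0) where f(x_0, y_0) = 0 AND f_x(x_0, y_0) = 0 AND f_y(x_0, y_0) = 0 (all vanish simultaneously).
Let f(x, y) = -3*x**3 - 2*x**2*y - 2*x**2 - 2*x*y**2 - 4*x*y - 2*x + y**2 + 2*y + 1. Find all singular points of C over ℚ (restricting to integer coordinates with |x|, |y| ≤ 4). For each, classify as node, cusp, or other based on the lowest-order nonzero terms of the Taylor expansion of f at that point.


Singular points: {(0, -1)}; classification: cusp.

Compute partial derivatives:
  f_x = -9*x**2 - 4*x*y - 4*x - 2*y**2 - 4*y - 2.
  f_y = -2*x**2 - 4*x*y - 4*x + 2*y + 2.
Scan x_0 ∈ {−4, ..., 4}. For each x_0, f_y(x_0, y) is a polynomial in y; find its integer roots y ∈ {−4, ..., 4}, then test f_x and f at those candidates.
  x = -4: f_y(-4, y) = 18*y - 14; no integer root y with |y| ≤ 4.
  x = -3: f_y(-3, y) = 14*y - 4; no integer root y with |y| ≤ 4.
  x = -2: f_y(-2, y) = 10*y + 2; no integer root y with |y| ≤ 4.
  x = -1: f_y(-1, y) = 6*y + 4; no integer root y with |y| ≤ 4.
  x = 0: f_y(0, y) = 2*y + 2; vanishes at y ∈ {-1}. (0, -1): f_x = 0, f = 0 — SINGULAR.
  x = 1: f_y(1, y) = -2*y - 4; vanishes at y ∈ {-2}. (1, -2): f_x = -7 ≠ 0.
  x = 2: f_y(2, y) = -6*y - 14; no integer root y with |y| ≤ 4.
  x = 3: f_y(3, y) = -10*y - 28; no integer root y with |y| ≤ 4.
  x = 4: f_y(4, y) = -14*y - 46; no integer root y with |y| ≤ 4.
Only singular point on the grid: (0, -1).
Classify: substitute x = 0 + u, y = -1 + v and expand: f = -3*u**3 - 2*u**2*v - 2*u*v**2 + v**2.
No constant or linear terms (consistent with a singular point). Quadratic part: v**2. Cubic part: -3*u**3 - 2*u**2*v - 2*u*v**2.
The quadratic part v**2 is a perfect square, so there is a single (double) tangent line v = 0, i.e. y = -1. Restricting the cubic part to that line (v = 0) leaves -3*u**3 ≠ 0, so f is not divisible by v and the branch is v² ≈ 3*u**3 to lowest order — this is a cusp.
Classification: cusp.


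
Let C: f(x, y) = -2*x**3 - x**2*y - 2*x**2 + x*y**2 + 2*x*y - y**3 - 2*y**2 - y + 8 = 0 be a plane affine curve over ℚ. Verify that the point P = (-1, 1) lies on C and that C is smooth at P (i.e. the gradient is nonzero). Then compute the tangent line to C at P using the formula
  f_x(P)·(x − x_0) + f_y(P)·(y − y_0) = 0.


Tangent line at P: 3*x - 13*y + 16 = 0.

Step 1: f(-1, 1) = 0, so P lies on C.
Step 2: partial derivatives
  f_x(x, y) = -6*x**2 - 2*x*y - 4*x + y**2 + 2*y, f_y(x, y) = -x**2 + 2*x*y + 2*x - 3*y**2 - 4*y - 1.
  f_x(P) = 3, f_y(P) = -13 (gradient nonzero, so P is smooth).
Step 3: tangent line at P: 3·(x − -1) + -13·(y − 1) = 0.
Expanding: 3*x - 13*y + 16 = 0.


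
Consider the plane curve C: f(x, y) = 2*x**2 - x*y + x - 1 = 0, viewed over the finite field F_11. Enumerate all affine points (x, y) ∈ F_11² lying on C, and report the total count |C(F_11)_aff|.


Affine F_11-points: {(1, 2), (2, 10), (3, 3), (4, 6), (5, 2), (6, 0), (7, 7), (8, 10), (9, 3), (10, 0)}; count = 10.

For each of the 121 pairs (x, y) ∈ F_11², evaluate f(x, y) mod 11. Record the zeros.
  x = 0: [0↦10, 1↦10, 2↦10, 3↦10, 4↦10, 5↦10, 6↦10, 7↦10, 8↦10, 9↦10, 10↦10]  zeros at y ∈ ∅
  x = 1: [0↦2, 1↦1, 2↦0, 3↦10, 4↦9, 5↦8, 6↦7, 7↦6, 8↦5, 9↦4, 10↦3]  zeros at y ∈ {2}
  x = 2: [0↦9, 1↦7, 2↦5, 3↦3, 4↦1, 5↦10, 6↦8, 7↦6, 8↦4, 9↦2, 10↦0]  zeros at y ∈ {10}
  x = 3: [0↦9, 1↦6, 2↦3, 3↦0, 4↦8, 5↦5, 6↦2, 7↦10, 8↦7, 9↦4, 10↦1]  zeros at y ∈ {3}
  x = 4: [0↦2, 1↦9, 2↦5, 3↦1, 4↦8, 5↦4, 6↦0, 7↦7, 8↦3, 9↦10, 10↦6]  zeros at y ∈ {6}
  x = 5: [0↦10, 1↦5, 2↦0, 3↦6, 4↦1, 5↦7, 6↦2, 7↦8, 8↦3, 9↦9, 10↦4]  zeros at y ∈ {2}
  x = 6: [0↦0, 1↦5, 2↦10, 3↦4, 4↦9, 5↦3, 6↦8, 7↦2, 8↦7, 9↦1, 10↦6]  zeros at y ∈ {0}
  x = 7: [0↦5, 1↦9, 2↦2, 3↦6, 4↦10, 5↦3, 6↦7, 7↦0, 8↦4, 9↦8, 10↦1]  zeros at y ∈ {7}
  x = 8: [0↦3, 1↦6, 2↦9, 3↦1, 4↦4, 5↦7, 6↦10, 7↦2, 8↦5, 9↦8, 10↦0]  zeros at y ∈ {10}
  x = 9: [0↦5, 1↦7, 2↦9, 3↦0, 4↦2, 5↦4, 6↦6, 7↦8, 8↦10, 9↦1, 10↦3]  zeros at y ∈ {3}
  x = 10: [0↦0, 1↦1, 2↦2, 3↦3, 4↦4, 5↦5, 6↦6, 7↦7, 8↦8, 9↦9, 10↦10]  zeros at y ∈ {0}
Collecting zeros: affine points = {(1, 2), (2, 10), (3, 3), (4, 6), (5, 2), (6, 0), (7, 7), (8, 10), (9, 3), (10, 0)}.
Total count |C(F_11)_aff| = 10.


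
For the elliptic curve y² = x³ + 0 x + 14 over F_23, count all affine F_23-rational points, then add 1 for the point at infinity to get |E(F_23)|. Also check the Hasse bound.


Affine points = {(3, 8), (3, 15), (4, 3), (4, 20), (5, 1), (5, 22), (6, 0), (7, 9), (7, 14), (10, 5), (10, 18), (13, 7), (13, 16), (15, 10), (15, 13), (16, 4), (16, 19), (18, 2), (18, 21), (21, 11), (21, 12), (22, 6), (22, 17)}; affine count = 23; |E(F_23)| = 24.

Discriminant check: Δ ∝ 4a³ + 27b² = 4·0³ + 27·14² = 4·0 + 27·196 ≡ 2 (mod 23). Nonzero ⇒ E is nonsingular.
For each x ∈ F_23, compute rhs = x³ + 0·x + 14 mod 23, then count y ∈ F_23 with y² ≡ rhs.
  x = 0: rhs = 14, matching y values: none (0 points).
  x = 1: rhs = 15, matching y values: none (0 points).
  x = 2: rhs = 22, matching y values: none (0 points).
  x = 3: rhs = 18, matching y values: 8, 15 (2 points).
  x = 4: rhs = 9, matching y values: 3, 20 (2 points).
  x = 5: rhs = 1, matching y values: 1, 22 (2 points).
  x = 6: rhs = 0, matching y values: 0 (1 points).
  x = 7: rhs = 12, matching y values: 9, 14 (2 points).
  x = 8: rhs = 20, matching y values: none (0 points).
  x = 9: rhs = 7, matching y values: none (0 points).
  x = 10: rhs = 2, matching y values: 5, 18 (2 points).
  x = 11: rhs = 11, matching y values: none (0 points).
  x = 12: rhs = 17, matching y values: none (0 points).
  x = 13: rhs = 3, matching y values: 7, 16 (2 points).
  x = 14: rhs = 21, matching y values: none (0 points).
  x = 15: rhs = 8, matching y values: 10, 13 (2 points).
  x = 16: rhs = 16, matching y values: 4, 19 (2 points).
  x = 17: rhs = 5, matching y values: none (0 points).
  x = 18: rhs = 4, matching y values: 2, 21 (2 points).
  x = 19: rhs = 19, matching y values: none (0 points).
  x = 20: rhs = 10, matching y values: none (0 points).
  x = 21: rhs = 6, matching y values: 11, 12 (2 points).
  x = 22: rhs = 13, matching y values: 6, 17 (2 points).
Total affine count: 23.
Full point count |E(F_23)| = 23 + 1 = 24.
Hasse bound: |24 − (23+1)| = |0| = 0 ≤ 2√23 ≈ 9.5917 ✓.


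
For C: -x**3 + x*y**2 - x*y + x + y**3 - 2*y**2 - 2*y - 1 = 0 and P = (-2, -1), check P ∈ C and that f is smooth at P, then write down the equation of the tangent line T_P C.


Tangent line at P: -9*x + 11*y - 7 = 0.

Step 1: f(-2, -1) = 0, so P lies on C.
Step 2: partial derivatives
  f_x(x, y) = -3*x**2 + y**2 - y + 1, f_y(x, y) = 2*x*y - x + 3*y**2 - 4*y - 2.
  f_x(P) = -9, f_y(P) = 11 (gradient nonzero, so P is smooth).
Step 3: tangent line at P: -9·(x − -2) + 11·(y − -1) = 0.
Expanding: -9*x + 11*y - 7 = 0.


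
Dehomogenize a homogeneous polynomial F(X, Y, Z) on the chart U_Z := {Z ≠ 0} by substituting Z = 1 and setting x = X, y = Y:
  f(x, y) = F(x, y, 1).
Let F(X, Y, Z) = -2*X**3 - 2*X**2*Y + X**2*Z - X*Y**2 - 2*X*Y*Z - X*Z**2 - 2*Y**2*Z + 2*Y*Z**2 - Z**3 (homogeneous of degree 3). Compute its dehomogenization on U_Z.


f(x, y) = -2*x**3 - 2*x**2*y + x**2 - x*y**2 - 2*x*y - x - 2*y**2 + 2*y - 1

On U_Z we set Z = 1. Each monomial c·X^i·Y^j·Z^k in F becomes c·x^i·y^j·1^k = c·x^i·y^j.
Substituting Z = 1: F(X, Y, 1) = -2*x**3 - 2*x**2*y + x**2 - x*y**2 - 2*x*y - x - 2*y**2 + 2*y - 1.
Note: deg(f) ≤ deg(F) = 3; strict inequality happens when F is divisible by Z (lost terms).


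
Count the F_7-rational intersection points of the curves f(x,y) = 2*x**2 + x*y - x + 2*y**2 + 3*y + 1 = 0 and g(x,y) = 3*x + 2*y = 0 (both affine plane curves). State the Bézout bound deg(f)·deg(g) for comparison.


Common zeros: ∅; count = 0; Bézout bound = 2.

deg(f) = 2, deg(g) = 1, so Bézout bound = 2.
Scan x ∈ F_7. For each x, list the y ∈ F_7 with f(x, y) ≡ 0 and those with g(x, y) ≡ 0 (mod 7); the common zeros in that column are the intersection.
  x = 0: f ≡ 0 at y ∈ {3, 6}; g ≡ 0 at y ∈ {0}; common: ∅.
  x = 1: f ≡ 0 at y ∈ {6}; g ≡ 0 at y ∈ {2}; common: ∅.
  x = 2: f ≡ 0 at y ∈ {0, 1}; g ≡ 0 at y ∈ {4}; common: ∅.
  x = 3: f ≡ 0 at y ∈ ∅; g ≡ 0 at y ∈ {6}; common: ∅.
  x = 4: f ≡ 0 at y ∈ ∅; g ≡ 0 at y ∈ {1}; common: ∅.
  x = 5: f ≡ 0 at y ∈ {1, 2}; g ≡ 0 at y ∈ {3}; common: ∅.
  x = 6: f ≡ 0 at y ∈ {3}; g ≡ 0 at y ∈ {5}; common: ∅.
Collecting: common zeros = ∅, so the count is 0.
Comparison with the Bézout bound: 0 ≤ 2 = deg(f)·deg(g), as expected for curves with no common component (the affine F_7-count falls short of the bound because intersections may lie at infinity, over extension fields, or carry multiplicity).


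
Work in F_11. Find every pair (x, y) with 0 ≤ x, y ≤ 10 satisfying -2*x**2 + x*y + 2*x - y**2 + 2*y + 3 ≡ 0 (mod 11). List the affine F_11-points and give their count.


Affine F_11-points: {(0, 3), (0, 10), (2, 7), (2, 8), (3, 8), (5, 9), (6, 9), (6, 10), (8, 3), (8, 7)}; count = 10.

For each of the 121 pairs (x, y) ∈ F_11², evaluate f(x, y) mod 11. Record the zeros.
  x = 0: [0↦3, 1↦4, 2↦3, 3↦0, 4↦6, 5↦10, 6↦1, 7↦1, 8↦10, 9↦6, 10↦0]  zeros at y ∈ {3, 10}
  x = 1: [0↦3, 1↦5, 2↦5, 3↦3, 4↦10, 5↦4, 6↦7, 7↦8, 8↦7, 9↦4, 10↦10]  zeros at y ∈ ∅
  x = 2: [0↦10, 1↦2, 2↦3, 3↦2, 4↦10, 5↦5, 6↦9, 7↦0, 8↦0, 9↦9, 10↦5]  zeros at y ∈ {7, 8}
  x = 3: [0↦2, 1↦6, 2↦8, 3↦8, 4↦6, 5↦2, 6↦7, 7↦10, 8↦0, 9↦10, 10↦7]  zeros at y ∈ {8}
  x = 4: [0↦1, 1↦6, 2↦9, 3↦10, 4↦9, 5↦6, 6↦1, 7↦5, 8↦7, 9↦7, 10↦5]  zeros at y ∈ ∅
  x = 5: [0↦7, 1↦2, 2↦6, 3↦8, 4↦8, 5↦6, 6↦2, 7↦7, 8↦10, 9↦0, 10↦10]  zeros at y ∈ {9}
  x = 6: [0↦9, 1↦5, 2↦10, 3↦2, 4↦3, 5↦2, 6↦10, 7↦5, 8↦9, 9↦0, 10↦0]  zeros at y ∈ {9, 10}
  x = 7: [0↦7, 1↦4, 2↦10, 3↦3, 4↦5, 5↦5, 6↦3, 7↦10, 8↦4, 9↦7, 10↦8]  zeros at y ∈ ∅
  x = 8: [0↦1, 1↦10, 2↦6, 3↦0, 4↦3, 5↦4, 6↦3, 7↦0, 8↦6, 9↦10, 10↦1]  zeros at y ∈ {3, 7}
  x = 9: [0↦2, 1↦1, 2↦9, 3↦4, 4↦8, 5↦10, 6↦10, 7↦8, 8↦4, 9↦9, 10↦1]  zeros at y ∈ ∅
  x = 10: [0↦10, 1↦10, 2↦8, 3↦4, 4↦9, 5↦1, 6↦2, 7↦1, 8↦9, 9↦4, 10↦8]  zeros at y ∈ ∅
Collecting zeros: affine points = {(0, 3), (0, 10), (2, 7), (2, 8), (3, 8), (5, 9), (6, 9), (6, 10), (8, 3), (8, 7)}.
Total count |C(F_11)_aff| = 10.


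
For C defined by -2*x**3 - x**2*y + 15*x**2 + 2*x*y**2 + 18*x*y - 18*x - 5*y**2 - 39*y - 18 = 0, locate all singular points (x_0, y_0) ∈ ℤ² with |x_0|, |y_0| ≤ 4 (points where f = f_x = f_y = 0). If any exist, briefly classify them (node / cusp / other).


Singular points: {(3, -3)}; classification: cusp.

Compute partial derivatives:
  f_x = -6*x**2 - 2*x*y + 30*x + 2*y**2 + 18*y - 18.
  f_y = -x**2 + 4*x*y + 18*x - 10*y - 39.
Scan x_0 ∈ {−4, ..., 4}. For each x_0, f_y(x_0, y) is a polynomial in y; find its integer roots y ∈ {−4, ..., 4}, then test f_x and f at those candidates.
  x = -4: f_y(-4, y) = -26*y - 127; no integer root y with |y| ≤ 4.
  x = -3: f_y(-3, y) = -22*y - 102; no integer root y with |y| ≤ 4.
  x = -2: f_y(-2, y) = -18*y - 79; no integer root y with |y| ≤ 4.
  x = -1: f_y(-1, y) = -14*y - 58; no integer root y with |y| ≤ 4.
  x = 0: f_y(0, y) = -10*y - 39; no integer root y with |y| ≤ 4.
  x = 1: f_y(1, y) = -6*y - 22; no integer root y with |y| ≤ 4.
  x = 2: f_y(2, y) = -2*y - 7; no integer root y with |y| ≤ 4.
  x = 3: f_y(3, y) = 2*y + 6; vanishes at y ∈ {-3}. (3, -3): f_x = 0, f = 0 — SINGULAR.
  x = 4: f_y(4, y) = 6*y + 17; no integer root y with |y| ≤ 4.
Only singular point on the grid: (3, -3).
Classify: substitute x = 3 + u, y = -3 + v and expand: f = -2*u**3 - u**2*v + 2*u*v**2 + v**2.
No constant or linear terms (consistent with a singular point). Quadratic part: v**2. Cubic part: -2*u**3 - u**2*v + 2*u*v**2.
The quadratic part v**2 is a perfect square, so there is a single (double) tangent line v = 0, i.e. y = -3. Restricting the cubic part to that line (v = 0) leaves -2*u**3 ≠ 0, so f is not divisible by v and the branch is v² ≈ 2*u**3 to lowest order — this is a cusp.
Classification: cusp.


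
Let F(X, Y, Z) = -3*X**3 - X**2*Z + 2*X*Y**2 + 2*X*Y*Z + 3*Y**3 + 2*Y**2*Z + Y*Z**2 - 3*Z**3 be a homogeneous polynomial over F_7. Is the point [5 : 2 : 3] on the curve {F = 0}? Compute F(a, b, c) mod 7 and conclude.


F(5,2,3) ≡ 6 (mod 7); P is NOT on the curve.

Evaluate F(5, 2, 3) term-by-term (mod 7).
  -3*X**3 ↦ -3·125·1·1 = -375
  -X**2*Z ↦ -1·25·1·3 = -75
  2*X*Y**2 ↦ 2·5·4·1 = 40
  2*X*Y*Z ↦ 2·5·2·3 = 60
  3*Y**3 ↦ 3·1·8·1 = 24
  2*Y**2*Z ↦ 2·1·4·3 = 24
  Y*Z**2 ↦ 1·1·2·9 = 18
  -3*Z**3 ↦ -3·1·1·27 = -81
Sum: F(5, 2, 3) = (-375) + (-75) + (40) + (60) + (24) + (24) + (18) + (-81) = -365.
Reducing mod 7: -365 ≡ 6 (mod 7).
Since F(a, b, c) ≡ 6 ≠ 0 (mod 7), P does NOT lie on the curve.


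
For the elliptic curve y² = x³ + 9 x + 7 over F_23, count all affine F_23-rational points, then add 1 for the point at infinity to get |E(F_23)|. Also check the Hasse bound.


Affine points = {(5, 4), (5, 19), (6, 1), (6, 22), (8, 4), (8, 19), (9, 9), (9, 14), (10, 4), (10, 19), (12, 7), (12, 16), (14, 5), (14, 18), (17, 6), (17, 17), (21, 2), (21, 21)}; affine count = 18; |E(F_23)| = 19.

Discriminant check: Δ ∝ 4a³ + 27b² = 4·9³ + 27·7² = 4·729 + 27·49 ≡ 7 (mod 23). Nonzero ⇒ E is nonsingular.
For each x ∈ F_23, compute rhs = x³ + 9·x + 7 mod 23, then count y ∈ F_23 with y² ≡ rhs.
  x = 0: rhs = 7, matching y values: none (0 points).
  x = 1: rhs = 17, matching y values: none (0 points).
  x = 2: rhs = 10, matching y values: none (0 points).
  x = 3: rhs = 15, matching y values: none (0 points).
  x = 4: rhs = 15, matching y values: none (0 points).
  x = 5: rhs = 16, matching y values: 4, 19 (2 points).
  x = 6: rhs = 1, matching y values: 1, 22 (2 points).
  x = 7: rhs = 22, matching y values: none (0 points).
  x = 8: rhs = 16, matching y values: 4, 19 (2 points).
  x = 9: rhs = 12, matching y values: 9, 14 (2 points).
  x = 10: rhs = 16, matching y values: 4, 19 (2 points).
  x = 11: rhs = 11, matching y values: none (0 points).
  x = 12: rhs = 3, matching y values: 7, 16 (2 points).
  x = 13: rhs = 21, matching y values: none (0 points).
  x = 14: rhs = 2, matching y values: 5, 18 (2 points).
  x = 15: rhs = 21, matching y values: none (0 points).
  x = 16: rhs = 15, matching y values: none (0 points).
  x = 17: rhs = 13, matching y values: 6, 17 (2 points).
  x = 18: rhs = 21, matching y values: none (0 points).
  x = 19: rhs = 22, matching y values: none (0 points).
  x = 20: rhs = 22, matching y values: none (0 points).
  x = 21: rhs = 4, matching y values: 2, 21 (2 points).
  x = 22: rhs = 20, matching y values: none (0 points).
Total affine count: 18.
Full point count |E(F_23)| = 18 + 1 = 19.
Hasse bound: |19 − (23+1)| = |-5| = 5 ≤ 2√23 ≈ 9.5917 ✓.


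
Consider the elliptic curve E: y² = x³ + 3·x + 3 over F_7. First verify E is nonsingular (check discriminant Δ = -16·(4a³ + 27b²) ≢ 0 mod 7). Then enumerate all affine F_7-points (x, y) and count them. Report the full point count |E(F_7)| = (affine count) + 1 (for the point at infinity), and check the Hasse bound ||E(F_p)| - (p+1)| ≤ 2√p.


Affine points = {(1, 0), (3, 2), (3, 5), (4, 3), (4, 4)}; affine count = 5; |E(F_7)| = 6.

Discriminant check: Δ ∝ 4a³ + 27b² = 4·3³ + 27·3² = 4·27 + 27·9 ≡ 1 (mod 7). Nonzero ⇒ E is nonsingular.
For each x ∈ F_7, compute rhs = x³ + 3·x + 3 mod 7, then count y ∈ F_7 with y² ≡ rhs.
  x = 0: rhs = 3, matching y values: none (0 points).
  x = 1: rhs = 0, matching y values: 0 (1 points).
  x = 2: rhs = 3, matching y values: none (0 points).
  x = 3: rhs = 4, matching y values: 2, 5 (2 points).
  x = 4: rhs = 2, matching y values: 3, 4 (2 points).
  x = 5: rhs = 3, matching y values: none (0 points).
  x = 6: rhs = 6, matching y values: none (0 points).
Total affine count: 5.
Full point count |E(F_7)| = 5 + 1 = 6.
Hasse bound: |6 − (7+1)| = |-2| = 2 ≤ 2√7 ≈ 5.2915 ✓.


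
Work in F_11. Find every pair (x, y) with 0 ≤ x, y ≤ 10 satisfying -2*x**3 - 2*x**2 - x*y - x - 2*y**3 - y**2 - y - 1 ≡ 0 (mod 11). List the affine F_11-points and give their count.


Affine F_11-points: {(1, 1), (2, 1), (2, 3), (4, 0), (4, 7), (4, 9), (7, 0), (7, 1), (7, 4), (8, 2), (8, 6), (8, 8), (10, 0), (10, 5)}; count = 14.

For each of the 121 pairs (x, y) ∈ F_11², evaluate f(x, y) mod 11. Record the zeros.
  x = 0: [0↦10, 1↦6, 2↦10, 3↦10, 4↦5, 5↦5, 6↦9, 7↦5, 8↦3, 9↦2, 10↦1]  zeros at y ∈ ∅
  x = 1: [0↦5, 1↦0, 2↦3, 3↦2, 4↦7, 5↦6, 6↦9, 7↦4, 8↦1, 9↦10, 10↦8]  zeros at y ∈ {1}
  x = 2: [0↦6, 1↦0, 2↦2, 3↦0, 4↦4, 5↦2, 6↦4, 7↦9, 8↦5, 9↦2, 10↦10]  zeros at y ∈ {1, 3}
  x = 3: [0↦1, 1↦5, 2↦6, 3↦3, 4↦6, 5↦3, 6↦4, 7↦8, 8↦3, 9↦10, 10↦6]  zeros at y ∈ ∅
  x = 4: [0↦0, 1↦3, 2↦3, 3↦10, 4↦1, 5↦8, 6↦8, 7↦0, 8↦5, 9↦0, 10↦6]  zeros at y ∈ {0, 7, 9}
  x = 5: [0↦2, 1↦4, 2↦3, 3↦9, 4↦10, 5↦5, 6↦4, 7↦6, 8↦10, 9↦4, 10↦9]  zeros at y ∈ ∅
  x = 6: [0↦6, 1↦7, 2↦5, 3↦10, 4↦10, 5↦4, 6↦2, 7↦3, 8↦6, 9↦10, 10↦3]  zeros at y ∈ ∅
  x = 7: [0↦0, 1↦0, 2↦8, 3↦1, 4↦0, 5↦4, 6↦1, 7↦1, 8↦3, 9↦6, 10↦9]  zeros at y ∈ {0, 1, 4}
  x = 8: [0↦5, 1↦4, 2↦0, 3↦3, 4↦1, 5↦4, 6↦0, 7↦10, 8↦0, 9↦2, 10↦4]  zeros at y ∈ {2, 6, 8}
  x = 9: [0↦9, 1↦7, 2↦2, 3↦4, 4↦1, 5↦3, 6↦9, 7↦7, 8↦7, 9↦8, 10↦9]  zeros at y ∈ ∅
  x = 10: [0↦0, 1↦8, 2↦2, 3↦3, 4↦10, 5↦0, 6↦5, 7↦2, 8↦1, 9↦1, 10↦1]  zeros at y ∈ {0, 5}
Collecting zeros: affine points = {(1, 1), (2, 1), (2, 3), (4, 0), (4, 7), (4, 9), (7, 0), (7, 1), (7, 4), (8, 2), (8, 6), (8, 8), (10, 0), (10, 5)}.
Total count |C(F_11)_aff| = 14.


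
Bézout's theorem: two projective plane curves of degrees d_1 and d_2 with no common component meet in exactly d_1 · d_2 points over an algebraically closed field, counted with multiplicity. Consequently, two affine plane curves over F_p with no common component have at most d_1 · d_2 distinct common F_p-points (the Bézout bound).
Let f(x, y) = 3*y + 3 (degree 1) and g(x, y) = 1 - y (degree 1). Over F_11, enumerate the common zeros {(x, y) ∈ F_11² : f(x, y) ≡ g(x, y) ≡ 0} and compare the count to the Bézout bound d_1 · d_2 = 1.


Common zeros: ∅; count = 0; Bézout bound = 1.

deg(f) = 1, deg(g) = 1, so Bézout bound = 1.
Scan x ∈ F_11. For each x, list the y ∈ F_11 with f(x, y) ≡ 0 and those with g(x, y) ≡ 0 (mod 11); the common zeros in that column are the intersection.
  x = 0: f ≡ 0 at y ∈ {10}; g ≡ 0 at y ∈ {1}; common: ∅.
  x = 1: f ≡ 0 at y ∈ {10}; g ≡ 0 at y ∈ {1}; common: ∅.
  x = 2: f ≡ 0 at y ∈ {10}; g ≡ 0 at y ∈ {1}; common: ∅.
  x = 3: f ≡ 0 at y ∈ {10}; g ≡ 0 at y ∈ {1}; common: ∅.
  x = 4: f ≡ 0 at y ∈ {10}; g ≡ 0 at y ∈ {1}; common: ∅.
  x = 5: f ≡ 0 at y ∈ {10}; g ≡ 0 at y ∈ {1}; common: ∅.
  x = 6: f ≡ 0 at y ∈ {10}; g ≡ 0 at y ∈ {1}; common: ∅.
  x = 7: f ≡ 0 at y ∈ {10}; g ≡ 0 at y ∈ {1}; common: ∅.
  x = 8: f ≡ 0 at y ∈ {10}; g ≡ 0 at y ∈ {1}; common: ∅.
  x = 9: f ≡ 0 at y ∈ {10}; g ≡ 0 at y ∈ {1}; common: ∅.
  x = 10: f ≡ 0 at y ∈ {10}; g ≡ 0 at y ∈ {1}; common: ∅.
Collecting: common zeros = ∅, so the count is 0.
Comparison with the Bézout bound: 0 ≤ 1 = deg(f)·deg(g), as expected for curves with no common component (the affine F_11-count falls short of the bound because intersections may lie at infinity, over extension fields, or carry multiplicity).


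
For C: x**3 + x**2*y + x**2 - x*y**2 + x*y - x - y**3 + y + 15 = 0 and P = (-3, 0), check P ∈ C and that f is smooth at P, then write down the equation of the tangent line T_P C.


Tangent line at P: 20*x + 7*y + 60 = 0.

Step 1: f(-3, 0) = 0, so P lies on C.
Step 2: partial derivatives
  f_x(x, y) = 3*x**2 + 2*x*y + 2*x - y**2 + y - 1, f_y(x, y) = x**2 - 2*x*y + x - 3*y**2 + 1.
  f_x(P) = 20, f_y(P) = 7 (gradient nonzero, so P is smooth).
Step 3: tangent line at P: 20·(x − -3) + 7·(y − 0) = 0.
Expanding: 20*x + 7*y + 60 = 0.


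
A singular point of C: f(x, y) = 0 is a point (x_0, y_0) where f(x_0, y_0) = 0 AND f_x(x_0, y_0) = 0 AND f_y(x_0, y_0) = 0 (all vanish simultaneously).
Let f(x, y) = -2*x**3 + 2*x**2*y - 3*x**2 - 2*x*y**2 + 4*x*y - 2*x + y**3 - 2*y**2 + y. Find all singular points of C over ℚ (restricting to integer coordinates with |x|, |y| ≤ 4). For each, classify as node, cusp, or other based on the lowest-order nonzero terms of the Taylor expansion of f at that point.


Singular points: {(0, 1)}; classification: node.

Compute partial derivatives:
  f_x = -6*x**2 + 4*x*y - 6*x - 2*y**2 + 4*y - 2.
  f_y = 2*x**2 - 4*x*y + 4*x + 3*y**2 - 4*y + 1.
Scan x_0 ∈ {−4, ..., 4}. For each x_0, f_y(x_0, y) is a polynomial in y; find its integer roots y ∈ {−4, ..., 4}, then test f_x and f at those candidates.
  x = -4: f_y(-4, y) = 3*y**2 + 12*y + 17; no integer root y with |y| ≤ 4.
  x = -3: f_y(-3, y) = 3*y**2 + 8*y + 7; no integer root y with |y| ≤ 4.
  x = -2: f_y(-2, y) = 3*y**2 + 4*y + 1; vanishes at y ∈ {-1}. (-2, -1): f_x = -12 ≠ 0.
  x = -1: f_y(-1, y) = 3*y**2 - 1; no integer root y with |y| ≤ 4.
  x = 0: f_y(0, y) = 3*y**2 - 4*y + 1; vanishes at y ∈ {1}. (0, 1): f_x = 0, f = 0 — SINGULAR.
  x = 1: f_y(1, y) = 3*y**2 - 8*y + 7; no integer root y with |y| ≤ 4.
  x = 2: f_y(2, y) = 3*y**2 - 12*y + 17; no integer root y with |y| ≤ 4.
  x = 3: f_y(3, y) = 3*y**2 - 16*y + 31; no integer root y with |y| ≤ 4.
  x = 4: f_y(4, y) = 3*y**2 - 20*y + 49; no integer root y with |y| ≤ 4.
Only singular point on the grid: (0, 1).
Classify: substitute x = 0 + u, y = 1 + v and expand: f = -2*u**3 + 2*u**2*v - u**2 - 2*u*v**2 + v**3 + v**2.
No constant or linear terms (consistent with a singular point). Quadratic part: -u**2 + v**2. Cubic part: -2*u**3 + 2*u**2*v - 2*u*v**2 + v**3.
The quadratic part v**2 - u**2 = (v − u)(v + u) splits into two distinct linear factors, so there are two distinct tangent lines y − 1 = ±(x − 0) — this is a node (ordinary double point).
Classification: node.


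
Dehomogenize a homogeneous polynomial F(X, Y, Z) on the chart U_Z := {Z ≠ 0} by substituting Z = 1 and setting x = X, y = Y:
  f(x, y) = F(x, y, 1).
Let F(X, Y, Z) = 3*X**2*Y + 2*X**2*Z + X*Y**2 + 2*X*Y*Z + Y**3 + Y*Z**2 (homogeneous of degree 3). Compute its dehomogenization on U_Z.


f(x, y) = 3*x**2*y + 2*x**2 + x*y**2 + 2*x*y + y**3 + y

On U_Z we set Z = 1. Each monomial c·X^i·Y^j·Z^k in F becomes c·x^i·y^j·1^k = c·x^i·y^j.
Substituting Z = 1: F(X, Y, 1) = 3*x**2*y + 2*x**2 + x*y**2 + 2*x*y + y**3 + y.
Note: deg(f) ≤ deg(F) = 3; strict inequality happens when F is divisible by Z (lost terms).


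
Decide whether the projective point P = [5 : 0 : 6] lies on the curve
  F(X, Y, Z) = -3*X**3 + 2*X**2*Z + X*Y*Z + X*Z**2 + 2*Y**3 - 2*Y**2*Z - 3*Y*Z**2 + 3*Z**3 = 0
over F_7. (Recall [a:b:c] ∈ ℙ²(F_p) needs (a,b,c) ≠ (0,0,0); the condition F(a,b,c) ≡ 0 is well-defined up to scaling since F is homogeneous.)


F(5,0,6) ≡ 4 (mod 7); P is NOT on the curve.

Evaluate F(5, 0, 6) term-by-term (mod 7).
  -3*X**3 ↦ -3·125·1·1 = -375
  2*X**2*Z ↦ 2·25·1·6 = 300
  X*Y*Z ↦ 1·5·0·6 = 0
  X*Z**2 ↦ 1·5·1·36 = 180
  2*Y**3 ↦ 2·1·0·1 = 0
  -2*Y**2*Z ↦ -2·1·0·6 = 0
  -3*Y*Z**2 ↦ -3·1·0·36 = 0
  3*Z**3 ↦ 3·1·1·216 = 648
Sum: F(5, 0, 6) = (-375) + (300) + (0) + (180) + (0) + (0) + (0) + (648) = 753.
Reducing mod 7: 753 ≡ 4 (mod 7).
Since F(a, b, c) ≡ 4 ≠ 0 (mod 7), P does NOT lie on the curve.


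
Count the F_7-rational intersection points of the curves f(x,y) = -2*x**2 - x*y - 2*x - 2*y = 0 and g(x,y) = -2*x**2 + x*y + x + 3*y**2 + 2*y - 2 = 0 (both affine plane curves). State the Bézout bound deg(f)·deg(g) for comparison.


Common zeros: {(2, 4)}; count = 1; Bézout bound = 4.

deg(f) = 2, deg(g) = 2, so Bézout bound = 4.
Scan x ∈ F_7. For each x, list the y ∈ F_7 with f(x, y) ≡ 0 and those with g(x, y) ≡ 0 (mod 7); the common zeros in that column are the intersection.
  x = 0: f ≡ 0 at y ∈ {0}; g ≡ 0 at y ∈ {2}; common: ∅.
  x = 1: f ≡ 0 at y ∈ {1}; g ≡ 0 at y ∈ ∅; common: ∅.
  x = 2: f ≡ 0 at y ∈ {4}; g ≡ 0 at y ∈ {4}; common: {4}.
  x = 3: f ≡ 0 at y ∈ {5}; g ≡ 0 at y ∈ ∅; common: ∅.
  x = 4: f ≡ 0 at y ∈ {5}; g ≡ 0 at y ∈ {1, 4}; common: ∅.
  x = 5: f ≡ 0 at y ∈ ∅; g ≡ 0 at y ∈ {2, 5}; common: ∅.
  x = 6: f ≡ 0 at y ∈ {0}; g ≡ 0 at y ∈ ∅; common: ∅.
Collecting: common zeros = {(2, 4)}, so the count is 1.
Comparison with the Bézout bound: 1 ≤ 4 = deg(f)·deg(g), as expected for curves with no common component (the affine F_7-count falls short of the bound because intersections may lie at infinity, over extension fields, or carry multiplicity).


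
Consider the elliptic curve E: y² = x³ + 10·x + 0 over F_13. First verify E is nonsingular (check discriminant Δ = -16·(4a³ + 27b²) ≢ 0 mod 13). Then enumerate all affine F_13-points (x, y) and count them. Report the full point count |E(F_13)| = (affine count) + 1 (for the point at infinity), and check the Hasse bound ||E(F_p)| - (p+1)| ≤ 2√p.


Affine points = {(0, 0), (4, 0), (6, 4), (6, 9), (7, 6), (7, 7), (9, 0)}; affine count = 7; |E(F_13)| = 8.

Discriminant check: Δ ∝ 4a³ + 27b² = 4·10³ + 27·0² = 4·1000 + 27·0 ≡ 9 (mod 13). Nonzero ⇒ E is nonsingular.
For each x ∈ F_13, compute rhs = x³ + 10·x + 0 mod 13, then count y ∈ F_13 with y² ≡ rhs.
  x = 0: rhs = 0, matching y values: 0 (1 points).
  x = 1: rhs = 11, matching y values: none (0 points).
  x = 2: rhs = 2, matching y values: none (0 points).
  x = 3: rhs = 5, matching y values: none (0 points).
  x = 4: rhs = 0, matching y values: 0 (1 points).
  x = 5: rhs = 6, matching y values: none (0 points).
  x = 6: rhs = 3, matching y values: 4, 9 (2 points).
  x = 7: rhs = 10, matching y values: 6, 7 (2 points).
  x = 8: rhs = 7, matching y values: none (0 points).
  x = 9: rhs = 0, matching y values: 0 (1 points).
  x = 10: rhs = 8, matching y values: none (0 points).
  x = 11: rhs = 11, matching y values: none (0 points).
  x = 12: rhs = 2, matching y values: none (0 points).
Total affine count: 7.
Full point count |E(F_13)| = 7 + 1 = 8.
Hasse bound: |8 − (13+1)| = |-6| = 6 ≤ 2√13 ≈ 7.2111 ✓.


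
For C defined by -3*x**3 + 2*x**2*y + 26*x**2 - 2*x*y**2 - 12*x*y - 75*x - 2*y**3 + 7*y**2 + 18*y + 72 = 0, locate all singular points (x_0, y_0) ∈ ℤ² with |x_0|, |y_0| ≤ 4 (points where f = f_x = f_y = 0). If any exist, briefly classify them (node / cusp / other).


Singular points: {(3, 0)}; classification: node.

Compute partial derivatives:
  f_x = -9*x**2 + 4*x*y + 52*x - 2*y**2 - 12*y - 75.
  f_y = 2*x**2 - 4*x*y - 12*x - 6*y**2 + 14*y + 18.
Scan x_0 ∈ {−4, ..., 4}. For each x_0, f_y(x_0, y) is a polynomial in y; find its integer roots y ∈ {−4, ..., 4}, then test f_x and f at those candidates.
  x = -4: f_y(-4, y) = -6*y**2 + 30*y + 98; no integer root y with |y| ≤ 4.
  x = -3: f_y(-3, y) = -6*y**2 + 26*y + 72; no integer root y with |y| ≤ 4.
  x = -2: f_y(-2, y) = -6*y**2 + 22*y + 50; no integer root y with |y| ≤ 4.
  x = -1: f_y(-1, y) = -6*y**2 + 18*y + 32; no integer root y with |y| ≤ 4.
  x = 0: f_y(0, y) = -6*y**2 + 14*y + 18; no integer root y with |y| ≤ 4.
  x = 1: f_y(1, y) = -6*y**2 + 10*y + 8; no integer root y with |y| ≤ 4.
  x = 2: f_y(2, y) = -6*y**2 + 6*y + 2; no integer root y with |y| ≤ 4.
  x = 3: f_y(3, y) = -6*y**2 + 2*y; vanishes at y ∈ {0}. (3, 0): f_x = 0, f = 0 — SINGULAR.
  x = 4: f_y(4, y) = -6*y**2 - 2*y + 2; no integer root y with |y| ≤ 4.
Only singular point on the grid: (3, 0).
Classify: substitute x = 3 + u, y = 0 + v and expand: f = -3*u**3 + 2*u**2*v - u**2 - 2*u*v**2 - 2*v**3 + v**2.
No constant or linear terms (consistent with a singular point). Quadratic part: -u**2 + v**2. Cubic part: -3*u**3 + 2*u**2*v - 2*u*v**2 - 2*v**3.
The quadratic part v**2 - u**2 = (v − u)(v + u) splits into two distinct linear factors, so there are two distinct tangent lines y − 0 = ±(x − 3) — this is a node (ordinary double point).
Classification: node.
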